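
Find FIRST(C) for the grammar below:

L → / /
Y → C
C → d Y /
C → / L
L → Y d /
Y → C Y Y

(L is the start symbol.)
From C → d Y /:
  - d is a terminal: add 'd' and stop
From C → / L:
  - '/' is a terminal: add '/' and stop

Collecting: FIRST(C) = { '/', 'd' }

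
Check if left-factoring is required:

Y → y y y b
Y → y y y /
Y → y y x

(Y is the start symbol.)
Left-factoring is needed when two productions for the same non-terminal
share a common prefix on the right-hand side.

Productions for Y:
  Y → y y y b
  Y → y y y /
  Y → y y x

Found common prefix 'y y' in productions for Y

Answer: Yes, Y has productions with common prefix 'y y'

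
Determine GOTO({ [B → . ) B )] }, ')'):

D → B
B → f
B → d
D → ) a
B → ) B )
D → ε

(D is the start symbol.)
GOTO(I, ')') = CLOSURE({ [A → αX.β] : [A → α.Xβ] ∈ I, X = ')' })

Items with dot before ')', with the dot advanced:
  [B → . ) B )] → [B → ) . B )]
Closure of the advanced items:
  [B → ) . B )] has the dot before B: add [B → . f], [B → . d], [B → . ) B )]

GOTO = { [B → ) . B )], [B → . ) B )], [B → . d], [B → . f] }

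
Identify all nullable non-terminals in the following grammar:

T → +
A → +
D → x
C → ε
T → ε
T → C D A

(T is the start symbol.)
{ 'C', 'T' }

A non-terminal is nullable if it can derive ε (the empty string): either it has an ε-production, or it has a production whose right-hand side consists entirely of nullable non-terminals.

ε-productions: C → ε, T → ε
So C, T are immediately nullable.
No further non-terminal can be added: every production for the remaining non-terminals contains a terminal or a non-nullable non-terminal.
Nullable = { 'C', 'T' }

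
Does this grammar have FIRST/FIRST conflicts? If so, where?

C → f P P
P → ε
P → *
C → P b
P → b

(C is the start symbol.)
FIRST sets of the non-terminals at (or reachable through a nullable prefix from) the front of some alternative:
  FIRST(P) = { '*', 'b', ε }

Productions for C:
  C → f P P: FIRST = { 'f' }
  C → P b: FIRST = { '*', 'b' }
Productions for P:
  P → ε: FIRST = { ε }
  P → *: FIRST = { '*' }
  P → b: FIRST = { 'b' }

All alternatives of each non-terminal have pairwise disjoint FIRST sets.

Answer: No FIRST/FIRST conflicts.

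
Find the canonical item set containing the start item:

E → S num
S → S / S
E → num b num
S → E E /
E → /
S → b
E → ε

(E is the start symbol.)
{ [E → . /], [E → . S num], [E → . num b num], [E → .], [E' → . E], [S → . E E /], [S → . S / S], [S → . b] }

First, augment the grammar with E' → E
I₀ = CLOSURE({ [E' → . E] }):
  [E' → . E] has the dot before E: add [E → . S num], [E → . num b num], [E → . /], [E → .]
  [E → . S num] has the dot before S: add [S → . S / S], [S → . E E /], [S → . b]
No further items can be added.

I₀ = { [E → . /], [E → . S num], [E → . num b num], [E → .], [E' → . E], [S → . E E /], [S → . S / S], [S → . b] }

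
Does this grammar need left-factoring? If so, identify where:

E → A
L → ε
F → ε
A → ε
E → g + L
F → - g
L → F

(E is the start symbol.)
No, left-factoring is not needed

Left-factoring is needed when two productions for the same non-terminal
share a common prefix on the right-hand side.

Productions for E:
  E → A
  E → g + L
Productions for L:
  L → ε
  L → F
Productions for F:
  F → ε
  F → - g

No common prefixes found.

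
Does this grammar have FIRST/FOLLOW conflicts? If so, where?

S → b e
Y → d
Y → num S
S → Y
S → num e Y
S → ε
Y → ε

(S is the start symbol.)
A FIRST/FOLLOW conflict occurs when a non-terminal N has a nullable alternative N → β (β ⇒* ε) and another alternative N → α with FIRST(α) ∩ FOLLOW(N) ≠ ∅: on such a lookahead the parser cannot decide between expanding α and letting N vanish via β.

Nullable non-terminals: S, Y.
FIRST sets used below: FIRST(Y) = { 'd', 'num', ε }

S: nullable alternative(s) S → Y, S → ε; FOLLOW(S) = { $ }
  S → b e: FIRST \ {ε} = { 'b' } — disjoint from FOLLOW(S)
  S → Y: FIRST \ {ε} = { 'd', 'num' } — disjoint from FOLLOW(S)
  S → num e Y: FIRST \ {ε} = { 'num' } — disjoint from FOLLOW(S)
  S → ε: FIRST \ {ε} = { } — disjoint from FOLLOW(S)

Y: nullable alternative(s) Y → ε; FOLLOW(Y) = { $ }
  Y → d: FIRST \ {ε} = { 'd' } — disjoint from FOLLOW(Y)
  Y → num S: FIRST \ {ε} = { 'num' } — disjoint from FOLLOW(Y)
  Y → ε: FIRST \ {ε} = { } — this is the only nullable alternative, skip

No FIRST/FOLLOW conflicts found.

Answer: No FIRST/FOLLOW conflicts.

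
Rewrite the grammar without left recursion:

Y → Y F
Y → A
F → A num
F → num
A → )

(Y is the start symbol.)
Y is directly left-recursive. The standard transformation for
  A → A α₁ | ... | A α_m | β₁ | ... | β_n
is
  A  → β₁ A' | ... | β_n A'
  A' → α₁ A' | ... | α_m A' | ε

Y → A becomes Y → A Y'
Y → Y F becomes Y' → F Y'
Add Y' → ε

Productions for other non-terminals are unchanged:
  F → A num
  F → num
  A → )

Resulting grammar:
Y → A Y'
Y' → F Y'
Y' → ε
F → A num
F → num
A → )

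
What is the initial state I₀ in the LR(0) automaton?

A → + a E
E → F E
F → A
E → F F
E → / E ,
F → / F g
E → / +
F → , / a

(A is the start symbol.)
First, augment the grammar with A' → A
I₀ = CLOSURE({ [A' → . A] }):
  [A' → . A] has the dot before A: add [A → . + a E]
No further items can be added.

I₀ = { [A → . + a E], [A' → . A] }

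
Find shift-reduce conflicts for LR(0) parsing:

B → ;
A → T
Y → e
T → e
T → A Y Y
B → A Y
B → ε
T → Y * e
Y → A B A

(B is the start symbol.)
Yes — I0: [B → .] vs [B → . ;]; I2: [B → .] vs [B → . ;]; I10: [B → A Y .] vs [T → Y . * e]; I11: [B → .] vs [B → . ;]; I12: [T → A Y Y .] vs [T → Y . * e]; I14: [B → .] vs [B → . ;]

A shift-reduce conflict occurs when an LR(0) state has both:
  - a complete (reduce) item [A → α .] (dot at the end), and
  - a shift item [B → β . c γ] (dot before a terminal).

Augment with B' → B and build the canonical LR(0) collection (I0 = CLOSURE({[B' → . B]}), then GOTO on every symbol after a dot until no new states appear). It has 15 states:
  I0: { [A → . T], [B → . ;], [B → . A Y], [B → .], [B' → . B], [T → . A Y Y], [T → . Y * e], [T → . e], [Y → . A B A], [Y → . e] }  — shift, reduce
  I1: { [B → ; .] }  — reduce
  I2: { [A → . T], [B → . ;], [B → . A Y], [B → .], [B → A . Y], [T → . A Y Y], [T → . Y * e], [T → . e], [T → A . Y Y], [Y → . A B A], [Y → . e], [Y → A . B A] }  — shift, reduce
  I3: { [B' → B .] }  — accept
  I4: { [A → T .] }  — reduce
  I5: { [T → Y . * e] }  — shift
  I6: { [T → e .], [Y → e .] }  — 2 reduces
  I7: { [T → Y * . e] }  — shift
  I8: { [T → Y * e .] }  — reduce
  I9: { [A → . T], [T → . A Y Y], [T → . Y * e], [T → . e], [Y → . A B A], [Y → . e], [Y → A B . A] }  — shift
  I10: { [A → . T], [B → A Y .], [T → . A Y Y], [T → . Y * e], [T → . e], [T → A Y . Y], [T → Y . * e], [Y → . A B A], [Y → . e] }  — shift, reduce
  I11: { [A → . T], [B → . ;], [B → . A Y], [B → .], [T → . A Y Y], [T → . Y * e], [T → . e], [T → A . Y Y], [Y → . A B A], [Y → . e], [Y → A . B A] }  — shift, reduce
  I12: { [T → A Y Y .], [T → Y . * e] }  — shift, reduce
  I13: { [A → . T], [T → . A Y Y], [T → . Y * e], [T → . e], [T → A Y . Y], [T → Y . * e], [Y → . A B A], [Y → . e] }  — shift
  I14: { [A → . T], [B → . ;], [B → . A Y], [B → .], [T → . A Y Y], [T → . Y * e], [T → . e], [T → A . Y Y], [Y → . A B A], [Y → . e], [Y → A . B A], [Y → A B A .] }  — shift, 2 reduces

I0 contains reduce item [B → .] and shift items [B → . ;], [T → . e], [Y → . e] — shift-reduce conflict.
I2 contains reduce item [B → .] and shift items [B → . ;], [T → . e], [Y → . e] — shift-reduce conflict.
I10 contains reduce item [B → A Y .] and shift items [T → Y . * e], [T → . e], [Y → . e] — shift-reduce conflict.
I11 contains reduce item [B → .] and shift items [B → . ;], [T → . e], [Y → . e] — shift-reduce conflict.
I12 contains reduce item [T → A Y Y .] and shift item [T → Y . * e] — shift-reduce conflict.
I14 contains reduce items [B → .], [Y → A B A .] and shift items [B → . ;], [T → . e], [Y → . e] — shift-reduce conflict.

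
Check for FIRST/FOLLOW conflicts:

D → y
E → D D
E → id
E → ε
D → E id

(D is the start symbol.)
Yes. E → D D with FOLLOW(E) on { 'id' }; E → id with FOLLOW(E) on { 'id' }

Nullable non-terminals: E.
FIRST sets used below: FIRST(D) = { 'id', 'y' }

E: nullable alternative(s) E → ε; FOLLOW(E) = { 'id' }
  E → D D: FIRST \ {ε} = { 'id', 'y' } — overlaps FOLLOW(E) on { 'id' }: CONFLICT
  E → id: FIRST \ {ε} = { 'id' } — overlaps FOLLOW(E) on { 'id' }: CONFLICT
  E → ε: FIRST \ {ε} = { } — this is the only nullable alternative, skip

D has no nullable alternative, so no FIRST/FOLLOW check is needed there.

So the grammar has 2 FIRST/FOLLOW conflicts (marked CONFLICT above).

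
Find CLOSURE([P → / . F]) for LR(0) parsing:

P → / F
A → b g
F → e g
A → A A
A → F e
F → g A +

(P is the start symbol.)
{ [F → . e g], [F → . g A +], [P → / . F] }

Start with: [P → / . F]
  [P → / . F] has the dot before F: add [F → . e g], [F → . g A +]
No further items can be added.

CLOSURE = { [F → . e g], [F → . g A +], [P → / . F] }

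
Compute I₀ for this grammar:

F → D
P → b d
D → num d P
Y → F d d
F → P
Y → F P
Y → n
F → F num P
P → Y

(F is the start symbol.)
{ [D → . num d P], [F → . D], [F → . F num P], [F → . P], [F' → . F], [P → . Y], [P → . b d], [Y → . F P], [Y → . F d d], [Y → . n] }

First, augment the grammar with F' → F
I₀ = CLOSURE({ [F' → . F] }):
  [F' → . F] has the dot before F: add [F → . D], [F → . P], [F → . F num P]
  [F → . D] has the dot before D: add [D → . num d P]
  [F → . P] has the dot before P: add [P → . b d], [P → . Y]
  [P → . Y] has the dot before Y: add [Y → . F d d], [Y → . F P], [Y → . n]
No further items can be added.

I₀ = { [D → . num d P], [F → . D], [F → . F num P], [F → . P], [F' → . F], [P → . Y], [P → . b d], [Y → . F P], [Y → . F d d], [Y → . n] }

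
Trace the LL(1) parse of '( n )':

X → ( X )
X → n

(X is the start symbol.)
LL(1) parsing maintains a stack (initially the start symbol over $) and the input. At each step: if the stack top is a terminal, match it against the current input token; if it is a non-terminal N, replace it with the RHS of M[N, lookahead] (the unique production whose predict set contains the lookahead).

Stack is shown with the top on the left.

Stack    Input    Action
------------------------
X $      ( n ) $  output X → ( X )
( X ) $  ( n ) $  match '('
X ) $    n ) $    output X → n
n ) $    n ) $    match 'n'
) $      ) $      match ')'
$        $        accept

The string is accepted.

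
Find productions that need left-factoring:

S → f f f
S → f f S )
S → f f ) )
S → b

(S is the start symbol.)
Left-factoring is needed when two productions for the same non-terminal
share a common prefix on the right-hand side.

Productions for S:
  S → f f f
  S → f f S )
  S → f f ) )
  S → b

Found common prefix 'f f' in productions for S

Answer: Yes, S has productions with common prefix 'f f'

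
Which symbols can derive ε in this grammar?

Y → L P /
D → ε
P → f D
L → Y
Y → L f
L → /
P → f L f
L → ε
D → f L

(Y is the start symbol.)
{ 'D', 'L' }

A non-terminal is nullable if it can derive ε (the empty string): either it has an ε-production, or it has a production whose right-hand side consists entirely of nullable non-terminals.

ε-productions: D → ε, L → ε
So D, L are immediately nullable.
No further non-terminal can be added: every production for the remaining non-terminals contains a terminal or a non-nullable non-terminal.
Nullable = { 'D', 'L' }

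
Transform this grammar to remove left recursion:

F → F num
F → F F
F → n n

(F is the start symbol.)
F → n n F'
F' → num F'
F' → F F'
F' → ε

F is directly left-recursive. The standard transformation for
  A → A α₁ | ... | A α_m | β₁ | ... | β_n
is
  A  → β₁ A' | ... | β_n A'
  A' → α₁ A' | ... | α_m A' | ε

F → n n becomes F → n n F'
F → F num becomes F' → num F'
F → F F becomes F' → F F'
Add F' → ε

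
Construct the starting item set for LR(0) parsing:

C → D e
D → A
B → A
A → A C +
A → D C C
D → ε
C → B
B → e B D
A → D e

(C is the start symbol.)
First, augment the grammar with C' → C
I₀ = CLOSURE({ [C' → . C] }):
  [C' → . C] has the dot before C: add [C → . D e], [C → . B]
  [C → . D e] has the dot before D: add [D → . A], [D → .]
  [C → . B] has the dot before B: add [B → . A], [B → . e B D]
  [D → . A] has the dot before A: add [A → . A C +], [A → . D C C], [A → . D e]
No further items can be added.

I₀ = { [A → . A C +], [A → . D C C], [A → . D e], [B → . A], [B → . e B D], [C → . B], [C → . D e], [C' → . C], [D → . A], [D → .] }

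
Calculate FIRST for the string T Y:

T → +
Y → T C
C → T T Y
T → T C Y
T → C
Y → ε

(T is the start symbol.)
FIRST sets of the non-terminals involved (from the grammar, by fixed-point iteration):
  FIRST(T) = { '+' }

To compute FIRST(T Y), process the symbols left to right:
Symbol T is a non-terminal. Add FIRST(T) \ {ε} = { '+' }
T is not nullable (ε ∉ FIRST(T)), so stop here.
FIRST(T Y) = { '+' }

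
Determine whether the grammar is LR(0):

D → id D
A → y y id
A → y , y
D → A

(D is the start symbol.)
A grammar is LR(0) if no state in the canonical LR(0) collection has:
  - both a shift item (dot before a terminal) and a complete item (shift-reduce conflict), or
  - two or more complete items (reduce-reduce conflict; the accept item [D' → D .] counts as a complete item here).

Augment with D' → D and build the canonical LR(0) collection (I0 = CLOSURE({[D' → . D]}), then GOTO on every symbol after a dot until no new states appear). It has 10 states:
  I0: { [A → . y , y], [A → . y y id], [D → . A], [D → . id D], [D' → . D] }  — shift
  I1: { [D → A .] }  — reduce
  I2: { [D' → D .] }  — accept
  I3: { [A → . y , y], [A → . y y id], [D → . A], [D → . id D], [D → id . D] }  — shift
  I4: { [A → y . , y], [A → y . y id] }  — shift
  I5: { [A → y , . y] }  — shift
  I6: { [A → y y . id] }  — shift
  I7: { [A → y y id .] }  — reduce
  I8: { [A → y , y .] }  — reduce
  I9: { [D → id D .] }  — reduce

Every state is either a pure shift/goto state or contains exactly one complete item and nothing to shift — no conflicts. The grammar is LR(0).

Answer: Yes, the grammar is LR(0)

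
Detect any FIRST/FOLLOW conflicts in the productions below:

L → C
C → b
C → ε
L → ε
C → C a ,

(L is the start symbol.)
Yes. C → C a ',' with FOLLOW(C) on { 'a' }

Nullable non-terminals: C, L.
FIRST sets used below: FIRST(C) = { 'a', 'b', ε }

C: nullable alternative(s) C → ε; FOLLOW(C) = { $, 'a' }
  C → b: FIRST \ {ε} = { 'b' } — disjoint from FOLLOW(C)
  C → ε: FIRST \ {ε} = { } — this is the only nullable alternative, skip
  C → C a ,: FIRST \ {ε} = { 'a', 'b' } — overlaps FOLLOW(C) on { 'a' }: CONFLICT

L: nullable alternative(s) L → C, L → ε; FOLLOW(L) = { $ }
  L → C: FIRST \ {ε} = { 'a', 'b' } — disjoint from FOLLOW(L)
  L → ε: FIRST \ {ε} = { } — disjoint from FOLLOW(L)

So the grammar has 1 FIRST/FOLLOW conflict (marked CONFLICT above).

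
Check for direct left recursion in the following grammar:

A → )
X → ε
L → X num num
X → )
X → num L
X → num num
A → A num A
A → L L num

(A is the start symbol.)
Yes, A is left-recursive

Direct left recursion occurs when N → N α for some non-terminal N (the right-hand side begins with the left-hand side itself).

A → ): starts with ')'
X → ε: starts with ε
L → X num num: starts with X
X → ): starts with ')'
X → num L: starts with num
X → num num: starts with num
A → A num A: LEFT RECURSIVE (starts with A)
A → L L num: starts with L

The grammar has direct left recursion on: A.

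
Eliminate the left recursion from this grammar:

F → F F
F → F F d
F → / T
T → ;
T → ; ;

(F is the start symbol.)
F → / T F'
F' → F F'
F' → F d F'
F' → ε
T → ;
T → ; ;

F is directly left-recursive. The standard transformation for
  A → A α₁ | ... | A α_m | β₁ | ... | β_n
is
  A  → β₁ A' | ... | β_n A'
  A' → α₁ A' | ... | α_m A' | ε

F → / T becomes F → / T F'
F → F F becomes F' → F F'
F → F F d becomes F' → F d F'
Add F' → ε

Productions for other non-terminals are unchanged:
  T → ;
  T → ; ;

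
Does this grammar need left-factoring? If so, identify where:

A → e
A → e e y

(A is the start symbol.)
Yes, A has productions with common prefix 'e'

Left-factoring is needed when two productions for the same non-terminal
share a common prefix on the right-hand side.

Productions for A:
  A → e
  A → e e y

Found common prefix 'e' in productions for A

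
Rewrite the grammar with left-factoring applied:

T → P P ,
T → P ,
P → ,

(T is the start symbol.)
T → P T'
T' → P ,
T' → ,
P → ,

Left-factoring transforms A → αβ₁ | αβ₂ into A → αA' and A' → β₁ | β₂
(α is the longest common prefix among the alternatives). Repeat until
no nonterminal has two alternatives with a common prefix.

Round 1: T has alternatives sharing prefix 'P'. Introduce T': T → P T'
  Add: T' → P ,
  Add: T' → ,

No remaining common prefixes — done.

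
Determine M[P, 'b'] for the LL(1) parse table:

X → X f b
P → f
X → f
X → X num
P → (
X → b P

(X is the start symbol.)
To find M[P, 'b'], we find productions for P where 'b' is in the predict set (PREDICT(N → α) = (FIRST(α) \ {ε}) ∪ (FOLLOW(N) if α ⇒* ε)).

P → f: PREDICT = { 'f' }
P → (: PREDICT = { '(' }

M[P, 'b'] is empty (no production applies)

Answer: Empty (error entry)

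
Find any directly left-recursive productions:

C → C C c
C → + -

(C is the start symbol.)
Direct left recursion occurs when N → N α for some non-terminal N (the right-hand side begins with the left-hand side itself).

C → C C c: LEFT RECURSIVE (starts with C)
C → + -: starts with '+'

The grammar has direct left recursion on: C.

Answer: Yes, C is left-recursive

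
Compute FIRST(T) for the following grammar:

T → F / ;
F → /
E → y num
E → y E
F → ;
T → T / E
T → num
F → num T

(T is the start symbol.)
FIRST sets of the other non-terminals involved (by the same procedure, iterated to a fixed point):
  FIRST(F) = { '/', ';', 'num' }

From T → F / ;:
  - F is a non-terminal: add FIRST(F) \ {ε} = { '/', ';', 'num' }
    F is not nullable, so stop
From T → T / E:
  - T is the symbol being defined: contributes nothing new
    T is not nullable, so stop
From T → num:
  - num is a terminal: add 'num' and stop

Collecting: FIRST(T) = { '/', ';', 'num' }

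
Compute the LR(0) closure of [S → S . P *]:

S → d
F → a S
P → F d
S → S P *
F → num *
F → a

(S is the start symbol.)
Start with: [S → S . P *]
  [S → S . P *] has the dot before P: add [P → . F d]
  [P → . F d] has the dot before F: add [F → . a S], [F → . num *], [F → . a]
No further items can be added.

CLOSURE = { [F → . a S], [F → . a], [F → . num *], [P → . F d], [S → S . P *] }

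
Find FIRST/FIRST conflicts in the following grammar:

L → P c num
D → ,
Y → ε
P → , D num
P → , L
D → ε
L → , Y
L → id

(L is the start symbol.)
A FIRST/FIRST conflict occurs when two productions N → α and N → β for the same non-terminal have FIRST(α) ∩ FIRST(β) ≠ ∅ (with ε ∈ FIRST of a nullable right-hand side, so two nullable alternatives also conflict).

FIRST sets of the non-terminals at (or reachable through a nullable prefix from) the front of some alternative:
  FIRST(P) = { ',' }

Productions for L:
  L → P c num: FIRST = { ',' }
  L → , Y: FIRST = { ',' }
  L → id: FIRST = { 'id' }
Productions for D:
  D → ,: FIRST = { ',' }
  D → ε: FIRST = { ε }
Productions for P:
  P → , D num: FIRST = { ',' }
  P → , L: FIRST = { ',' }
Y has only one production, so no FIRST/FIRST conflict is possible there.

Conflict for L: L → P c num and L → , Y
  Overlap: { ',' }
Conflict for P: P → , D num and P → , L
  Overlap: { ',' }

Answer: Yes. L → P c num / L → ',' Y on { ',' }; P → ',' D num / P → ',' L on { ',' }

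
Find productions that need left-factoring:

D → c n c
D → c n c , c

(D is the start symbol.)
Yes, D has productions with common prefix 'c n c'

Left-factoring is needed when two productions for the same non-terminal
share a common prefix on the right-hand side.

Productions for D:
  D → c n c
  D → c n c , c

Found common prefix 'c n c' in productions for D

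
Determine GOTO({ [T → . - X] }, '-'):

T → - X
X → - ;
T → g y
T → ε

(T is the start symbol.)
GOTO(I, '-') = CLOSURE({ [A → αX.β] : [A → α.Xβ] ∈ I, X = '-' })

Items with dot before '-', with the dot advanced:
  [T → . - X] → [T → - . X]
Closure of the advanced items:
  [T → - . X] has the dot before X: add [X → . - ;]

GOTO = { [T → - . X], [X → . - ;] }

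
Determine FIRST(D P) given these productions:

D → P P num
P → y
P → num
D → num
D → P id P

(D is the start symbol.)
{ 'num', 'y' }

FIRST sets of the non-terminals involved (from the grammar, by fixed-point iteration):
  FIRST(D) = { 'num', 'y' }

To compute FIRST(D P), process the symbols left to right:
Symbol D is a non-terminal. Add FIRST(D) \ {ε} = { 'num', 'y' }
D is not nullable (ε ∉ FIRST(D)), so stop here.
FIRST(D P) = { 'num', 'y' }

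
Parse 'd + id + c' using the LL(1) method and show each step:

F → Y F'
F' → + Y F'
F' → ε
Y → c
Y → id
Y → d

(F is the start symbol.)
LL(1) parsing maintains a stack (initially the start symbol over $) and the input. At each step: if the stack top is a terminal, match it against the current input token; if it is a non-terminal N, replace it with the RHS of M[N, lookahead] (the unique production whose predict set contains the lookahead).

Stack is shown with the top on the left.

Stack     Input         Action
------------------------------
F $       d + id + c $  output F → Y F'
Y F' $    d + id + c $  output Y → d
d F' $    d + id + c $  match 'd'
F' $      + id + c $    output F' → + Y F'
+ Y F' $  + id + c $    match '+'
Y F' $    id + c $      output Y → id
id F' $   id + c $      match 'id'
F' $      + c $         output F' → + Y F'
+ Y F' $  + c $         match '+'
Y F' $    c $           output Y → c
c F' $    c $           match 'c'
F' $      $             output F' → ε
$         $             accept

The string is accepted.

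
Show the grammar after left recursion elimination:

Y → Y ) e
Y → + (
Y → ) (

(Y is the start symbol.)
Y → + ( Y'
Y → ) ( Y'
Y' → ) e Y'
Y' → ε

Y is directly left-recursive. The standard transformation for
  A → A α₁ | ... | A α_m | β₁ | ... | β_n
is
  A  → β₁ A' | ... | β_n A'
  A' → α₁ A' | ... | α_m A' | ε

Y → + ( becomes Y → + ( Y'
Y → ) ( becomes Y → ) ( Y'
Y → Y ) e becomes Y' → ) e Y'
Add Y' → ε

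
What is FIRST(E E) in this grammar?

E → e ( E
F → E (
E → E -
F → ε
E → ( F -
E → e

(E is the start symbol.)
{ '(', 'e' }

FIRST sets of the non-terminals involved (from the grammar, by fixed-point iteration):
  FIRST(E) = { '(', 'e' }

To compute FIRST(E E), process the symbols left to right:
Symbol E is a non-terminal. Add FIRST(E) \ {ε} = { '(', 'e' }
E is not nullable (ε ∉ FIRST(E)), so stop here.
FIRST(E E) = { '(', 'e' }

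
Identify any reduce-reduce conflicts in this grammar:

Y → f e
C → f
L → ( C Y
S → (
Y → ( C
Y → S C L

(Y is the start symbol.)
No reduce-reduce conflicts

A reduce-reduce conflict occurs when an LR(0) state has two complete items [A → α .] and [B → β .] — both call for a reduction, and with no lookahead the parser cannot choose between them.

Augment with Y' → Y and build the canonical LR(0) collection (I0 = CLOSURE({[Y' → . Y]}), then GOTO on every symbol after a dot until no new states appear). It has 13 states:
  I0: { [S → . (], [Y → . ( C], [Y → . S C L], [Y → . f e], [Y' → . Y] }  — shift
  I1: { [C → . f], [S → ( .], [Y → ( . C] }  — shift, reduce
  I2: { [C → . f], [Y → S . C L] }  — shift
  I3: { [Y' → Y .] }  — accept
  I4: { [Y → f . e] }  — shift
  I5: { [Y → f e .] }  — reduce
  I6: { [L → . ( C Y], [Y → S C . L] }  — shift
  I7: { [C → f .] }  — reduce
  I8: { [C → . f], [L → ( . C Y] }  — shift
  I9: { [Y → S C L .] }  — reduce
  I10: { [L → ( C . Y], [S → . (], [Y → . ( C], [Y → . S C L], [Y → . f e] }  — shift
  I11: { [L → ( C Y .] }  — reduce
  I12: { [Y → ( C .] }  — reduce

No state contains more than one complete item.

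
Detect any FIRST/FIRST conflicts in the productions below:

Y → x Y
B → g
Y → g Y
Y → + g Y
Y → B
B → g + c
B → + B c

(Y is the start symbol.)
Yes. Y → g Y / Y → B on { 'g' }; Y → '+' g Y / Y → B on { '+' }; B → g / B → g '+' c on { 'g' }

FIRST sets of the non-terminals at (or reachable through a nullable prefix from) the front of some alternative:
  FIRST(B) = { '+', 'g' }

Productions for Y:
  Y → x Y: FIRST = { 'x' }
  Y → g Y: FIRST = { 'g' }
  Y → + g Y: FIRST = { '+' }
  Y → B: FIRST = { '+', 'g' }
Productions for B:
  B → g: FIRST = { 'g' }
  B → g + c: FIRST = { 'g' }
  B → + B c: FIRST = { '+' }

Conflict for Y: Y → g Y and Y → B
  Overlap: { 'g' }
Conflict for Y: Y → + g Y and Y → B
  Overlap: { '+' }
Conflict for B: B → g and B → g + c
  Overlap: { 'g' }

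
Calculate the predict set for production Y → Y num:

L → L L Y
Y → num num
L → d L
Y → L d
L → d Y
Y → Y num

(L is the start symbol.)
{ 'd', 'num' }

PREDICT(Y → Y num) = (FIRST(RHS) \ {ε}) ∪ (FOLLOW(Y) if ε ∈ FIRST(RHS), i.e. RHS ⇒* ε)
FIRST(Y) = { 'd', 'num' }
FIRST(Y num) = { 'd', 'num' }
ε ∉ FIRST(Y num), so FOLLOW(Y) is not added.
PREDICT(Y → Y num) = { 'd', 'num' }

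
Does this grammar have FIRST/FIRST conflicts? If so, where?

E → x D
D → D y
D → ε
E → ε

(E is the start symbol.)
FIRST sets of the non-terminals at (or reachable through a nullable prefix from) the front of some alternative:
  FIRST(D) = { 'y', ε }

Productions for E:
  E → x D: FIRST = { 'x' }
  E → ε: FIRST = { ε }
Productions for D:
  D → D y: FIRST = { 'y' }
  D → ε: FIRST = { ε }

All alternatives of each non-terminal have pairwise disjoint FIRST sets.

Answer: No FIRST/FIRST conflicts.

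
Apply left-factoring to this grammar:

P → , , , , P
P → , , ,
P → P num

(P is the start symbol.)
Left-factoring transforms A → αβ₁ | αβ₂ into A → αA' and A' → β₁ | β₂
(α is the longest common prefix among the alternatives). Repeat until
no nonterminal has two alternatives with a common prefix.

Round 1: P has alternatives sharing prefix ', , ,'. Introduce P': P → , , , P'
  Add: P' → , P
  Add: P' → ε

No remaining common prefixes — done.

Resulting grammar:
P → , , , P'
P' → , P
P' → ε
P → P num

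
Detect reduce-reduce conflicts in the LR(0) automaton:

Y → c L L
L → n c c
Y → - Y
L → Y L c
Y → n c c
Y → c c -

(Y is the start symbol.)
A reduce-reduce conflict occurs when an LR(0) state has two complete items [A → α .] and [B → β .] — both call for a reduction, and with no lookahead the parser cannot choose between them.

Augment with Y' → Y and build the canonical LR(0) collection (I0 = CLOSURE({[Y' → . Y]}), then GOTO on every symbol after a dot until no new states appear). It has 18 states:
  I0: { [Y → . - Y], [Y → . c L L], [Y → . c c -], [Y → . n c c], [Y' → . Y] }  — shift
  I1: { [Y → - . Y], [Y → . - Y], [Y → . c L L], [Y → . c c -], [Y → . n c c] }  — shift
  I2: { [Y' → Y .] }  — accept
  I3: { [L → . Y L c], [L → . n c c], [Y → . - Y], [Y → . c L L], [Y → . c c -], [Y → . n c c], [Y → c . L L], [Y → c . c -] }  — shift
  I4: { [Y → n . c c] }  — shift
  I5: { [Y → n c . c] }  — shift
  I6: { [Y → n c c .] }  — reduce
  I7: { [L → . Y L c], [L → . n c c], [Y → . - Y], [Y → . c L L], [Y → . c c -], [Y → . n c c], [Y → c L . L] }  — shift
  I8: { [L → . Y L c], [L → . n c c], [L → Y . L c], [Y → . - Y], [Y → . c L L], [Y → . c c -], [Y → . n c c] }  — shift
  I9: { [L → . Y L c], [L → . n c c], [Y → . - Y], [Y → . c L L], [Y → . c c -], [Y → . n c c], [Y → c . L L], [Y → c . c -], [Y → c c . -] }  — shift
  I10: { [L → n . c c], [Y → n . c c] }  — shift
  I11: { [L → n c . c], [Y → n c . c] }  — shift
  I12: { [L → n c c .], [Y → n c c .] }  — 2 reduces
  I13: { [Y → - . Y], [Y → . - Y], [Y → . c L L], [Y → . c c -], [Y → . n c c], [Y → c c - .] }  — shift, reduce
  I14: { [Y → - Y .] }  — reduce
  I15: { [L → Y L . c] }  — shift
  I16: { [L → Y L c .] }  — reduce
  I17: { [Y → c L L .] }  — reduce

I12 contains complete items [L → n c c .], [Y → n c c .] — reduce-reduce conflict.

Answer: Yes — I12: [L → n c c .] vs [Y → n c c .]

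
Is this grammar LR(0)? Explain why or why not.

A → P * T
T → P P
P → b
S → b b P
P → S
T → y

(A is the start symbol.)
No. Shift-reduce conflict between [P → b .] and [S → b . b P]

Augment with A' → A and build the canonical LR(0) collection (I0 = CLOSURE({[A' → . A]}), then GOTO on every symbol after a dot until no new states appear). It has 12 states:
  I0: { [A → . P * T], [A' → . A], [P → . S], [P → . b], [S → . b b P] }  — shift
  I1: { [A' → A .] }  — accept
  I2: { [A → P . * T] }  — shift
  I3: { [P → S .] }  — reduce
  I4: { [P → b .], [S → b . b P] }  — shift, reduce
  I5: { [P → . S], [P → . b], [S → . b b P], [S → b b . P] }  — shift
  I6: { [S → b b P .] }  — reduce
  I7: { [A → P * . T], [P → . S], [P → . b], [S → . b b P], [T → . P P], [T → . y] }  — shift
  I8: { [P → . S], [P → . b], [S → . b b P], [T → P . P] }  — shift
  I9: { [A → P * T .] }  — reduce
  I10: { [T → y .] }  — reduce
  I11: { [T → P P .] }  — reduce

Conflict in state I4:
  Shift-reduce conflict between [P → b .] and [S → b . b P]
So the grammar is NOT LR(0).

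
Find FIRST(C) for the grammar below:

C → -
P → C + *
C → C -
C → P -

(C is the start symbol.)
{ '-' }

FIRST sets of the other non-terminals involved (by the same procedure, iterated to a fixed point):
  FIRST(P) = { '-' }

From C → -:
  - '-' is a terminal: add '-' and stop
From C → C -:
  - C is the symbol being defined: contributes nothing new
    C is not nullable, so stop
From C → P -:
  - P is a non-terminal: add FIRST(P) \ {ε} = { '-' }
    P is not nullable, so stop

Collecting: FIRST(C) = { '-' }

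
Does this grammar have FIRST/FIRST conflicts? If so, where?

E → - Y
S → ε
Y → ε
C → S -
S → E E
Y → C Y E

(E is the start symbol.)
No FIRST/FIRST conflicts.

A FIRST/FIRST conflict occurs when two productions N → α and N → β for the same non-terminal have FIRST(α) ∩ FIRST(β) ≠ ∅ (with ε ∈ FIRST of a nullable right-hand side, so two nullable alternatives also conflict).

FIRST sets of the non-terminals at (or reachable through a nullable prefix from) the front of some alternative:
  FIRST(E) = { '-' }
  FIRST(C) = { '-' }

Productions for S:
  S → ε: FIRST = { ε }
  S → E E: FIRST = { '-' }
Productions for Y:
  Y → ε: FIRST = { ε }
  Y → C Y E: FIRST = { '-' }
E, C have only one production, so no FIRST/FIRST conflict is possible there.

All alternatives of each non-terminal have pairwise disjoint FIRST sets.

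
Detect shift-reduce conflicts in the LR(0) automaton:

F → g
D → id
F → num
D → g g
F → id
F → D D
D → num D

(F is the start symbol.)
Yes — I3: [F → g .] vs [D → g . g]; I5: [F → num .] vs [D → . g g]

A shift-reduce conflict occurs when an LR(0) state has both:
  - a complete (reduce) item [A → α .] (dot at the end), and
  - a shift item [B → β . c γ] (dot before a terminal).

Augment with F' → F and build the canonical LR(0) collection (I0 = CLOSURE({[F' → . F]}), then GOTO on every symbol after a dot until no new states appear). It has 12 states:
  I0: { [D → . g g], [D → . id], [D → . num D], [F → . D D], [F → . g], [F → . id], [F → . num], [F' → . F] }  — shift
  I1: { [D → . g g], [D → . id], [D → . num D], [F → D . D] }  — shift
  I2: { [F' → F .] }  — accept
  I3: { [D → g . g], [F → g .] }  — shift, reduce
  I4: { [D → id .], [F → id .] }  — 2 reduces
  I5: { [D → . g g], [D → . id], [D → . num D], [D → num . D], [F → num .] }  — shift, reduce
  I6: { [D → num D .] }  — reduce
  I7: { [D → g . g] }  — shift
  I8: { [D → id .] }  — reduce
  I9: { [D → . g g], [D → . id], [D → . num D], [D → num . D] }  — shift
  I10: { [D → g g .] }  — reduce
  I11: { [F → D D .] }  — reduce

I3 contains reduce item [F → g .] and shift item [D → g . g] — shift-reduce conflict.
I5 contains reduce item [F → num .] and shift items [D → . g g], [D → . id], [D → . num D] — shift-reduce conflict.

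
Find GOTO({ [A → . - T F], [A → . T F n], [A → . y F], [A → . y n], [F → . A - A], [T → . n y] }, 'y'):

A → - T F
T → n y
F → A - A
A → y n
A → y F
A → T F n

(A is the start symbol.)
{ [A → . - T F], [A → . T F n], [A → . y F], [A → . y n], [A → y . F], [A → y . n], [F → . A - A], [T → . n y] }

GOTO(I, 'y') = CLOSURE({ [A → αX.β] : [A → α.Xβ] ∈ I, X = 'y' })

Items with dot before 'y', with the dot advanced:
  [A → . y F] → [A → y . F]
  [A → . y n] → [A → y . n]
Closure of the advanced items:
  [A → y . F] has the dot before F: add [F → . A - A]
  [F → . A - A] has the dot before A: add [A → . - T F], [A → . y n], [A → . y F], [A → . T F n]
  [A → . T F n] has the dot before T: add [T → . n y]

GOTO = { [A → . - T F], [A → . T F n], [A → . y F], [A → . y n], [A → y . F], [A → y . n], [F → . A - A], [T → . n y] }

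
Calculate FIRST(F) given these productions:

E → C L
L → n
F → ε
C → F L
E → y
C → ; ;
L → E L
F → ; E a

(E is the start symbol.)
From F → ε:
  - ε-production, so ε ∈ FIRST(F)
From F → ; E a:
  - ';' is a terminal: add ';' and stop

Collecting: FIRST(F) = { ';', ε }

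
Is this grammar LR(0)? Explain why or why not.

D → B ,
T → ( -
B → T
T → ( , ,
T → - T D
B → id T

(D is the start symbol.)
Yes, the grammar is LR(0)

A grammar is LR(0) if no state in the canonical LR(0) collection has:
  - both a shift item (dot before a terminal) and a complete item (shift-reduce conflict), or
  - two or more complete items (reduce-reduce conflict; the accept item [D' → D .] counts as a complete item here).

Augment with D' → D and build the canonical LR(0) collection (I0 = CLOSURE({[D' → . D]}), then GOTO on every symbol after a dot until no new states appear). It has 14 states:
  I0: { [B → . T], [B → . id T], [D → . B ,], [D' → . D], [T → . ( , ,], [T → . ( -], [T → . - T D] }  — shift
  I1: { [T → ( . , ,], [T → ( . -] }  — shift
  I2: { [T → - . T D], [T → . ( , ,], [T → . ( -], [T → . - T D] }  — shift
  I3: { [D → B . ,] }  — shift
  I4: { [D' → D .] }  — accept
  I5: { [B → T .] }  — reduce
  I6: { [B → id . T], [T → . ( , ,], [T → . ( -], [T → . - T D] }  — shift
  I7: { [B → id T .] }  — reduce
  I8: { [D → B , .] }  — reduce
  I9: { [B → . T], [B → . id T], [D → . B ,], [T → - T . D], [T → . ( , ,], [T → . ( -], [T → . - T D] }  — shift
  I10: { [T → - T D .] }  — reduce
  I11: { [T → ( , . ,] }  — shift
  I12: { [T → ( - .] }  — reduce
  I13: { [T → ( , , .] }  — reduce

Every state is either a pure shift/goto state or contains exactly one complete item and nothing to shift — no conflicts. The grammar is LR(0).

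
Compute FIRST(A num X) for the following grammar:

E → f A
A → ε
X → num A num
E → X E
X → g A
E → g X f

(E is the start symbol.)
FIRST sets of the non-terminals involved (from the grammar, by fixed-point iteration):
  FIRST(A) = { ε }

To compute FIRST(A num X), process the symbols left to right:
Symbol A is a non-terminal. Add FIRST(A) \ {ε} = { }
A is nullable (ε ∈ FIRST(A)), continue to the next symbol.
Symbol num is a terminal. Add 'num' and stop.
FIRST(A num X) = { 'num' }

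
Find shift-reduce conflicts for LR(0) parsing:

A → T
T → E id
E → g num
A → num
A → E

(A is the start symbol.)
Augment with A' → A and build the canonical LR(0) collection (I0 = CLOSURE({[A' → . A]}), then GOTO on every symbol after a dot until no new states appear). It has 8 states:
  I0: { [A → . E], [A → . T], [A → . num], [A' → . A], [E → . g num], [T → . E id] }  — shift
  I1: { [A' → A .] }  — accept
  I2: { [A → E .], [T → E . id] }  — shift, reduce
  I3: { [A → T .] }  — reduce
  I4: { [E → g . num] }  — shift
  I5: { [A → num .] }  — reduce
  I6: { [E → g num .] }  — reduce
  I7: { [T → E id .] }  — reduce

I2 contains reduce item [A → E .] and shift item [T → E . id] — shift-reduce conflict.

Answer: Yes — I2: [A → E .] vs [T → E . id]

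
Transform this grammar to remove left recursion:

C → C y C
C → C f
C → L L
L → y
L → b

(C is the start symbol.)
C → L L C'
C' → y C C'
C' → f C'
C' → ε
L → y
L → b

C is directly left-recursive. The standard transformation for
  A → A α₁ | ... | A α_m | β₁ | ... | β_n
is
  A  → β₁ A' | ... | β_n A'
  A' → α₁ A' | ... | α_m A' | ε

C → L L becomes C → L L C'
C → C y C becomes C' → y C C'
C → C f becomes C' → f C'
Add C' → ε

Productions for other non-terminals are unchanged:
  L → y
  L → b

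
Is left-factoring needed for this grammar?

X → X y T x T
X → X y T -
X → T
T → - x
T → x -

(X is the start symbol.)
Left-factoring is needed when two productions for the same non-terminal
share a common prefix on the right-hand side.

Productions for X:
  X → X y T x T
  X → X y T -
  X → T
Productions for T:
  T → - x
  T → x -

Found common prefix 'X y T' in productions for X

Answer: Yes, X has productions with common prefix 'X y T'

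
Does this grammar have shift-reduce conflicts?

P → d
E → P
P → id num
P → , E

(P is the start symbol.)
A shift-reduce conflict occurs when an LR(0) state has both:
  - a complete (reduce) item [A → α .] (dot at the end), and
  - a shift item [B → β . c γ] (dot before a terminal).

Augment with P' → P and build the canonical LR(0) collection (I0 = CLOSURE({[P' → . P]}), then GOTO on every symbol after a dot until no new states appear). It has 8 states:
  I0: { [P → . , E], [P → . d], [P → . id num], [P' → . P] }  — shift
  I1: { [E → . P], [P → , . E], [P → . , E], [P → . d], [P → . id num] }  — shift
  I2: { [P' → P .] }  — accept
  I3: { [P → d .] }  — reduce
  I4: { [P → id . num] }  — shift
  I5: { [P → id num .] }  — reduce
  I6: { [P → , E .] }  — reduce
  I7: { [E → P .] }  — reduce

No state contains both a complete item and a shift item.

Answer: No shift-reduce conflicts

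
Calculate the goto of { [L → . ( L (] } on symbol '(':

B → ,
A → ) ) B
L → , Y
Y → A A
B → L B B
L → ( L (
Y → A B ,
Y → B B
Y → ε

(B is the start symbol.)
{ [L → ( . L (], [L → . ( L (], [L → . , Y] }

GOTO(I, '(') = CLOSURE({ [A → αX.β] : [A → α.Xβ] ∈ I, X = '(' })

Items with dot before '(', with the dot advanced:
  [L → . ( L (] → [L → ( . L (]
Closure of the advanced items:
  [L → ( . L (] has the dot before L: add [L → . , Y], [L → . ( L (]

GOTO = { [L → ( . L (], [L → . ( L (], [L → . , Y] }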